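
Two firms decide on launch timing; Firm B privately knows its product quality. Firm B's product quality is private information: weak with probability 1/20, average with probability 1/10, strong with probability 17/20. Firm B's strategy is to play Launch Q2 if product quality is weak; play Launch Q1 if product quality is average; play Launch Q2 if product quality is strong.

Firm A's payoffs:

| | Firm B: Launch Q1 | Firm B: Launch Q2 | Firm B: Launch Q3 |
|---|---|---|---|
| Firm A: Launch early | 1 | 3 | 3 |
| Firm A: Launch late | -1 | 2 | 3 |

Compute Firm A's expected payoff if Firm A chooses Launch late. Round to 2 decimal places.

1.70

Take the expectation over Firm B's product quality, weighting each type's action by its prior probability.
E[Launch late] = 1/20·2 + 1/10·(-1) + 17/20·2 = 1/10 + (-1/10) + 17/10 = 17/10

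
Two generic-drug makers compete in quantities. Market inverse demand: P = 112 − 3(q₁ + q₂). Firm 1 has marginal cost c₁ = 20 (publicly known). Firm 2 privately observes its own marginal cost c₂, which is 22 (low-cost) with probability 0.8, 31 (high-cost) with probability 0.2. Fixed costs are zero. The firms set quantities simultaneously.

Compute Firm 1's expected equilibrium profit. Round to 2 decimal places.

339.91

Type-c best response for Firm 2: q₂(c) = (112 − c)/6 − q₁/2.
Firm 1 maximizes expected profit; its first-order condition is 112 − 6q₁ − 3E[q₂] − 20 = 0.
Substituting E[q₂] and solving: E[c₂] = 23.8, so q₁ = (112 − 2·20 + 23.8)/9 = 10.6444.
E[P] = 112 − 3·(q₁ + E[q₂]) = 51.9333; Firm 1's expected profit = (E[P] − 20)·q₁ = (51.9333 − 20)·10.6444 = 339.913.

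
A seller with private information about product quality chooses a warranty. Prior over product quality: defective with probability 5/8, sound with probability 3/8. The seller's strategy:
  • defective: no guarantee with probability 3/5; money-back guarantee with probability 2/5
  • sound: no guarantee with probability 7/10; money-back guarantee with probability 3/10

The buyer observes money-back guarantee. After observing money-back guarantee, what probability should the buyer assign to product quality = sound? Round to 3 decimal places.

Apply Bayes' rule using the sender's strategy as the likelihood.
P(money-back guarantee) = (5/8)·(2/5) + (3/8)·(3/10) = 29/80
P(sound | money-back guarantee) = ((3/8)·(3/10)) / (29/80) = (9/80) / (29/80) = 9/29

0.310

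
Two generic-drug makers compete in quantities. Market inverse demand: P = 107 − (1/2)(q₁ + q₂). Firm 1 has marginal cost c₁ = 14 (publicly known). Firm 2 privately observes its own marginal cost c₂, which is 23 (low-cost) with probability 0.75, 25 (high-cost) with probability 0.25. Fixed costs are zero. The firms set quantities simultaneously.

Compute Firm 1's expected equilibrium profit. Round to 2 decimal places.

2334.72

Type-c best response for Firm 2: q₂(c) = (107 − c) − q₁/2.
Firm 1 maximizes expected profit; its first-order condition is 107 − q₁ − (1/2)E[q₂] − 14 = 0.
Substituting E[q₂] and solving: E[c₂] = 23.5, so q₁ = (107 − 2·14 + 23.5)/(3/2) = 68.3333.
E[P] = 107 − (1/2)·(q₁ + E[q₂]) = 48.1667; Firm 1's expected profit = (E[P] − 14)·q₁ = (48.1667 − 14)·68.3333 = 2334.72.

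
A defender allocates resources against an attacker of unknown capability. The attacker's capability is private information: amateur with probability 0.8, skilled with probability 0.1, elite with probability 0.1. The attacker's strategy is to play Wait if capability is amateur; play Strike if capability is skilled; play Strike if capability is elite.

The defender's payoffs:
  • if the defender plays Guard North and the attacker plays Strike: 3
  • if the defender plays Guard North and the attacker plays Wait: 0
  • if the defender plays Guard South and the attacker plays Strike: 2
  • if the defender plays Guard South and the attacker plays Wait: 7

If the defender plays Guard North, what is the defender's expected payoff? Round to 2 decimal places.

0.60

E[Guard North] = 0.8·0 + 0.1·3 + 0.1·3 = 0 + 0.3 + 0.3 = 0.6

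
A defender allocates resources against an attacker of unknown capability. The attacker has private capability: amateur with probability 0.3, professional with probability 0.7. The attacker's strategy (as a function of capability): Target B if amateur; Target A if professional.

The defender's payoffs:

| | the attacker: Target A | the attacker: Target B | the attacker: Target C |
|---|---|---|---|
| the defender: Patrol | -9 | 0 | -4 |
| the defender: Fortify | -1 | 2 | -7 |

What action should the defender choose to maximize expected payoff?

Fortify

Compute the defender's expected payoff for each action, taking the expectation over the attacker's type.
E[Patrol] = 0.3·(0) + 0.7·(-9) = -6.3
E[Fortify] = 0.3·(2) + 0.7·(-1) = -0.1
Best response: Fortify (-0.1 is the largest).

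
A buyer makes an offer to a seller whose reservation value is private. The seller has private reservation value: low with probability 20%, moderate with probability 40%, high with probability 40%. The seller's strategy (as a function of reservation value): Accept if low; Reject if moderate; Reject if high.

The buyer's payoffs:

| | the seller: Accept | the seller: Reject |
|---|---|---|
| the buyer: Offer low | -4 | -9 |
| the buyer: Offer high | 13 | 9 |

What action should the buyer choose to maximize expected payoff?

Offer high

Compute the buyer's expected payoff for each action, taking the expectation over the seller's type.
E[Offer low] = 0.2·(-4) + 0.4·(-9) + 0.4·(-9) = -8
E[Offer high] = 0.2·(13) + 0.4·(9) + 0.4·(9) = 9.8
Best response: Offer high (9.8 is the largest).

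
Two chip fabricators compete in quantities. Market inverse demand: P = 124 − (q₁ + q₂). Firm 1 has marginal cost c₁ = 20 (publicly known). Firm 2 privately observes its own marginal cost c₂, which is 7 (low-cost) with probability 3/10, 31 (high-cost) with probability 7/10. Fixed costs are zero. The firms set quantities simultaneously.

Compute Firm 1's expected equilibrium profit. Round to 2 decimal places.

1291.20

Each type of Firm 2 best-responds to q₁; Firm 1 best-responds to the expected q₂ over Firm 2's types.
Firm 2 with cost c maximizes (124 − (q₁+q₂) − c)·q₂, giving q₂(c) = (124 − c − q₁)/2.
E[c₂] = 3/10·7 + 7/10·31 = 23.8
Firm 1's FOC against E[q₂] yields q₁ = (124 − 2·20 + E[c₂])/3 = (124 − 40 + 23.8)/3 = 35.9333.
E[P] = 124 − (q₁ + E[q₂]) = 55.9333; Firm 1's expected profit = (E[P] − 20)·q₁ = (55.9333 − 20)·35.9333 = 1291.2.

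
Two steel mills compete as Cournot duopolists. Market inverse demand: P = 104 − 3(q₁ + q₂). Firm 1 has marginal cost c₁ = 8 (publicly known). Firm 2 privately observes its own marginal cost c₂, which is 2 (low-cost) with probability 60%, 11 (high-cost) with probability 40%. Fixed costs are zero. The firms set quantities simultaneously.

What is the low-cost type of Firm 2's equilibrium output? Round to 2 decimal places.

11.80

Type-c best response for Firm 2: q₂(c) = (104 − c)/6 − q₁/2.
Firm 1 maximizes expected profit; its first-order condition is 104 − 6q₁ − 3E[q₂] − 8 = 0.
Substituting E[q₂] and solving: E[c₂] = 5.6, so q₁ = (104 − 2·8 + 5.6)/9 = 10.4.
q₂(low-cost) = (104 − 2 − 3·10.4)/6 = 11.8.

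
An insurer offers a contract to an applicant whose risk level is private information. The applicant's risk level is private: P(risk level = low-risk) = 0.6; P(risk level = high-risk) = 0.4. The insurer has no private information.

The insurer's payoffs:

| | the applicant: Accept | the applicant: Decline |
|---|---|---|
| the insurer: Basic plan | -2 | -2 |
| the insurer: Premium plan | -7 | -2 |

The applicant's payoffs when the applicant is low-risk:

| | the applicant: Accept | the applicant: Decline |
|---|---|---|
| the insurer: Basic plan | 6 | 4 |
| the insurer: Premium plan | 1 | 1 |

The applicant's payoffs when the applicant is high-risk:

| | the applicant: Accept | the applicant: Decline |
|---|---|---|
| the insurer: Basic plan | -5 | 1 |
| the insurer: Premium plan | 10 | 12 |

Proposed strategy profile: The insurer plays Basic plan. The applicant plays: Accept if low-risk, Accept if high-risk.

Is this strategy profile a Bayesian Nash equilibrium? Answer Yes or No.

A profile is a BNE iff every type of every player is best-responding given beliefs about the other side.
The insurer plays Basic plan: E[Basic plan] = 0.6·(-2) + 0.4·(-2) = -2; E[Premium plan] = -7. Best-responding. ✓
The applicant (risk level low-risk), facing Basic plan: Accept gives 6, Decline gives 4. Proposed Accept is best. ✓
The applicant (risk level high-risk), facing Basic plan: Accept gives -5, Decline gives 1. Proposed Accept is not best — profitable deviation exists. ✗

No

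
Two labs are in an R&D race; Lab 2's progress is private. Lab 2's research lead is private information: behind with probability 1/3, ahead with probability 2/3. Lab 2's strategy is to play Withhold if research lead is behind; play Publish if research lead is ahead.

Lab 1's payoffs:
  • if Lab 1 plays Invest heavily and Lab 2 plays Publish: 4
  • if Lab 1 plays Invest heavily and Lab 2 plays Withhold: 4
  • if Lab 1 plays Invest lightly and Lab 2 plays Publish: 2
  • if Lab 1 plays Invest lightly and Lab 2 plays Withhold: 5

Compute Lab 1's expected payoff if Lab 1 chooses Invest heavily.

4

E[Invest heavily] = 1/3·4 + 2/3·4 = 4/3 + 8/3 = 4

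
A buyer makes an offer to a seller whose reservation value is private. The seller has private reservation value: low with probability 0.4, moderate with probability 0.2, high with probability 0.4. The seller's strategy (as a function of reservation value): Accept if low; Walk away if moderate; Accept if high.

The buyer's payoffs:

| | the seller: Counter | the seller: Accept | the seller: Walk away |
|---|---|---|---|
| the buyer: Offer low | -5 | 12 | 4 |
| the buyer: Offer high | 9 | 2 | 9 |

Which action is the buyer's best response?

E[Offer low] = 0.4·(12) + 0.2·(4) + 0.4·(12) = 10.4
E[Offer high] = 0.4·(2) + 0.2·(9) + 0.4·(2) = 3.4
Best response: Offer low (10.4 is the largest).

Offer low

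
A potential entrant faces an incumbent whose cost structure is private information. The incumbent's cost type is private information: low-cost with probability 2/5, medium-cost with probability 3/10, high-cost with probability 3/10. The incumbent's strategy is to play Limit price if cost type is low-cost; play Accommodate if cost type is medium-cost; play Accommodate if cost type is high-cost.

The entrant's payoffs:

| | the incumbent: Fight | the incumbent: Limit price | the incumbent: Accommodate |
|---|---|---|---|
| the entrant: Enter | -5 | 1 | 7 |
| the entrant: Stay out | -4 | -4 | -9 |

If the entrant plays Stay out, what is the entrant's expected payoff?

-7

E[Stay out] = 2/5·(-4) + 3/10·(-9) + 3/10·(-9) = (-8/5) + (-27/10) + (-27/10) = -7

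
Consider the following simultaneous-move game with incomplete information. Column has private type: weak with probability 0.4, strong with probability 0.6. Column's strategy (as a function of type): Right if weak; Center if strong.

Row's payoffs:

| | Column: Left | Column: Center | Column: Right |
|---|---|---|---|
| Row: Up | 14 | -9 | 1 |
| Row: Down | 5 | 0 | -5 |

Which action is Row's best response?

Down

E[Up] = 0.4·(1) + 0.6·(-9) = -5
E[Down] = 0.4·(-5) + 0.6·(0) = -2
Best response: Down (-2 is the largest).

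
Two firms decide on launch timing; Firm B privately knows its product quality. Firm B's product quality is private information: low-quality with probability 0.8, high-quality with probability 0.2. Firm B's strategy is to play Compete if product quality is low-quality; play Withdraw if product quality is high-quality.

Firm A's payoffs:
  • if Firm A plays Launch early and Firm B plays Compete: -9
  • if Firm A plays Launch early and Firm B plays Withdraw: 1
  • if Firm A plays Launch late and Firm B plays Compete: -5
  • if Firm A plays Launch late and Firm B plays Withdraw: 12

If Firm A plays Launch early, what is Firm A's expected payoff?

E[Launch early] = 0.8·(-9) + 0.2·1 = (-7.2) + 0.2 = -7

-7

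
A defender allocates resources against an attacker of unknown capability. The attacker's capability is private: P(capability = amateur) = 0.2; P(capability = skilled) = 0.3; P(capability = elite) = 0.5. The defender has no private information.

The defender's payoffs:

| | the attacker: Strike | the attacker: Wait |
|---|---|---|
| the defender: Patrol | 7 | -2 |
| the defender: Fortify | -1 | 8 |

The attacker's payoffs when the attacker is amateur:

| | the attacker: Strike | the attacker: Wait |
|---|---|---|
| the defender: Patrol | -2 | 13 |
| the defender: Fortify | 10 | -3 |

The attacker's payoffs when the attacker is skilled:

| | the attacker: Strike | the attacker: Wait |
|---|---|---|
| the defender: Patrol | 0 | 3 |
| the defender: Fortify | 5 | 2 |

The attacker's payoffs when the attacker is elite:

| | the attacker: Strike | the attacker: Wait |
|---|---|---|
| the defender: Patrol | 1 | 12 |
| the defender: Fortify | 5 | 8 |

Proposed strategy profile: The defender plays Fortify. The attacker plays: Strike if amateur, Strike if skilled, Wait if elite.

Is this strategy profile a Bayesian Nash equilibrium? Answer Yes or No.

Yes

A profile is a BNE iff every type of every player is best-responding given beliefs about the other side.
The defender plays Fortify: E[Fortify] = 0.2·(-1) + 0.3·(-1) + 0.5·(8) = 3.5; E[Patrol] = 2.5. Best-responding. ✓
The attacker (capability amateur), facing Fortify: Strike gives 10, Wait gives -3. Proposed Strike is best. ✓
The attacker (capability skilled), facing Fortify: Strike gives 5, Wait gives 2. Proposed Strike is best. ✓
The attacker (capability elite), facing Fortify: Strike gives 5, Wait gives 8. Proposed Wait is best. ✓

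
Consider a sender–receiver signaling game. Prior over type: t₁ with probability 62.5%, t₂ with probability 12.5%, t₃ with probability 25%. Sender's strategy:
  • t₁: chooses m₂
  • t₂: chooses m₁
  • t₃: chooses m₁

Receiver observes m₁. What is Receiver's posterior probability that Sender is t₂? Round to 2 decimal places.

P(m₁) = 0.625·0 + 0.125·1 + 0.25·1 = 0.375
P(t₂ | m₁) = (0.125·1) / 0.375 = 0.125 / 0.375 = 0.333333

0.33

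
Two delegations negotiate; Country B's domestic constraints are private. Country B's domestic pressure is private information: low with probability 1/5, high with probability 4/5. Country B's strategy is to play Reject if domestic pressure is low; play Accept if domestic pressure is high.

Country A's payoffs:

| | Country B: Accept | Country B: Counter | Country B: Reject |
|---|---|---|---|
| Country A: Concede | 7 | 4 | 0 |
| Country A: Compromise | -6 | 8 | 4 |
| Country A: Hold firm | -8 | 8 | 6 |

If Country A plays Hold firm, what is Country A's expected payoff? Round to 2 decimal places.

-5.20

Take the expectation over Country B's domestic pressure, weighting each type's action by its prior probability.
E[Hold firm] = 1/5·6 + 4/5·(-8) = 6/5 + (-32/5) = -26/5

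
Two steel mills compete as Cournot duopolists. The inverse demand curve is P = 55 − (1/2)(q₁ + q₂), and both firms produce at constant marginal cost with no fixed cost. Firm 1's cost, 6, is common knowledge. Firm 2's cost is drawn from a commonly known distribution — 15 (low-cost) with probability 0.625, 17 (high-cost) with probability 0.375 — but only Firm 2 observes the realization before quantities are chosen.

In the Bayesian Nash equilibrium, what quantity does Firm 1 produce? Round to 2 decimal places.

39.17

Firm 2 with cost c maximizes (55 − (1/2)(q₁+q₂) − c)·q₂, giving q₂(c) = (55 − c − (1/2)q₁).
E[c₂] = 0.625·15 + 0.375·17 = 15.75
Firm 1's FOC against E[q₂] yields q₁ = (55 − 2·6 + E[c₂])/(3/2) = (55 − 12 + 15.75)/(3/2) = 39.1667.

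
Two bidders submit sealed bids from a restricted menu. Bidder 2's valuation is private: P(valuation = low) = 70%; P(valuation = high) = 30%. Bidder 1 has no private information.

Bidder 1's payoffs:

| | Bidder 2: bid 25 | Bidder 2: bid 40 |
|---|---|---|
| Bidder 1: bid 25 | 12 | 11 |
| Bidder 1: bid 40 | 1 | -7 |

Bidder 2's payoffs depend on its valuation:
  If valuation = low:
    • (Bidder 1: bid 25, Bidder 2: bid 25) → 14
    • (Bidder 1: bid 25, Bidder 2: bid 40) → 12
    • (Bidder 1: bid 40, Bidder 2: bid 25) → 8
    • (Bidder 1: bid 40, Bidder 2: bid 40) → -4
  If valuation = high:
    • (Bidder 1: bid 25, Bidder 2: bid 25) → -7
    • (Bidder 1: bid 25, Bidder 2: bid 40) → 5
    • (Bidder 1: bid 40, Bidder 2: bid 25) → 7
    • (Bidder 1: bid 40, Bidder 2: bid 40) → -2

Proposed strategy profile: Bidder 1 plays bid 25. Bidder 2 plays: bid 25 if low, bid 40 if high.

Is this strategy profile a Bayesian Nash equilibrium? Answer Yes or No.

Bidder 1 plays bid 25: E[bid 25] = 0.7·(12) + 0.3·(11) = 11.7; E[bid 40] = -1.4. Best-responding. ✓
Bidder 2 (valuation low), facing bid 25: bid 25 gives 14, bid 40 gives 12. Proposed bid 25 is best. ✓
Bidder 2 (valuation high), facing bid 25: bid 25 gives -7, bid 40 gives 5. Proposed bid 40 is best. ✓

Yes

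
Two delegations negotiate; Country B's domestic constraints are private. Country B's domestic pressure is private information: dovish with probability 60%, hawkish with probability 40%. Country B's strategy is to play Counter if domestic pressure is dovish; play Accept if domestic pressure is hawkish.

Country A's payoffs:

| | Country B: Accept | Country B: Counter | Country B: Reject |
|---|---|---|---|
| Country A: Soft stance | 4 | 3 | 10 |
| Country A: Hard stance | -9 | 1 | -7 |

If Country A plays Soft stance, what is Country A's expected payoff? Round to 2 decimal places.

E[Soft stance] = 0.6·3 + 0.4·4 = 1.8 + 1.6 = 3.4

3.40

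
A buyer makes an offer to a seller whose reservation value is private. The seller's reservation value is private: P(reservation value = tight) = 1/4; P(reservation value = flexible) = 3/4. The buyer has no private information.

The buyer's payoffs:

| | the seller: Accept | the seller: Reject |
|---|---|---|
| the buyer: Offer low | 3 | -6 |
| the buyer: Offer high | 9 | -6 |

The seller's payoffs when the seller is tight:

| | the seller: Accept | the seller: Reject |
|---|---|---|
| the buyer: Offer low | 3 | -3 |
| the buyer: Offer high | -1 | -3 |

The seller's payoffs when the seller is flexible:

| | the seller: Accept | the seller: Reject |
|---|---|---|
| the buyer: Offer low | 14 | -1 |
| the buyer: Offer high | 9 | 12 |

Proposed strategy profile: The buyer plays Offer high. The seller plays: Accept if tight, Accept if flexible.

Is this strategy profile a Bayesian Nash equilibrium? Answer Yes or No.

The buyer plays Offer high: E[Offer high] = 1/4·(9) + 3/4·(9) = 9; E[Offer low] = 3. Best-responding. ✓
The seller (reservation value tight), facing Offer high: Accept gives -1, Reject gives -3. Proposed Accept is best. ✓
The seller (reservation value flexible), facing Offer high: Accept gives 9, Reject gives 12. Proposed Accept is not best — profitable deviation exists. ✗

No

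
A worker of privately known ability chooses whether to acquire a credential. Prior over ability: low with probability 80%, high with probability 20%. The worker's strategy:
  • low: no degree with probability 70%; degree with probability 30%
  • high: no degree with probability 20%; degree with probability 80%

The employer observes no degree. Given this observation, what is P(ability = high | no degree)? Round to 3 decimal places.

Apply Bayes' rule using the sender's strategy as the likelihood.
P(no degree) = 0.8·0.7 + 0.2·0.2 = 0.6
P(high | no degree) = (0.2·0.2) / 0.6 = 0.04 / 0.6 = 0.0666667

0.067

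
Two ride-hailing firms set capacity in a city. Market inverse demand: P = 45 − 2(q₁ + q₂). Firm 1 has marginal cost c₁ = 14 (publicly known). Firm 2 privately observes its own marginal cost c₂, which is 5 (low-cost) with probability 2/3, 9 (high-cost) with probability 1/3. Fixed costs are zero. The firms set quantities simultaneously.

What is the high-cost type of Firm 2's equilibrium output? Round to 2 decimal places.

7.06

Type-c best response for Firm 2: q₂(c) = (45 − c)/4 − q₁/2.
Firm 1 maximizes expected profit; its first-order condition is 45 − 4q₁ − 2E[q₂] − 14 = 0.
Substituting E[q₂] and solving: E[c₂] = 6.33333, so q₁ = (45 − 2·14 + 6.33333)/6 = 3.88889.
q₂(high-cost) = (45 − 9 − 2·3.88889)/4 = 7.05556.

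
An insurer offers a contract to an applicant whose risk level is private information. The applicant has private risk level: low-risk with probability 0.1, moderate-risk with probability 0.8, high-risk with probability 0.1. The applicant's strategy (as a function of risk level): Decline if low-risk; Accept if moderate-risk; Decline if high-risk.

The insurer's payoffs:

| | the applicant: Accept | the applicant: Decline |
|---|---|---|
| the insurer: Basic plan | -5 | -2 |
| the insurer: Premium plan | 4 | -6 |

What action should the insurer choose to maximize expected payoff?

Premium plan

Compute the insurer's expected payoff for each action, taking the expectation over the applicant's type.
E[Basic plan] = 0.1·(-2) + 0.8·(-5) + 0.1·(-2) = -4.4
E[Premium plan] = 0.1·(-6) + 0.8·(4) + 0.1·(-6) = 2
Best response: Premium plan (2 is the largest).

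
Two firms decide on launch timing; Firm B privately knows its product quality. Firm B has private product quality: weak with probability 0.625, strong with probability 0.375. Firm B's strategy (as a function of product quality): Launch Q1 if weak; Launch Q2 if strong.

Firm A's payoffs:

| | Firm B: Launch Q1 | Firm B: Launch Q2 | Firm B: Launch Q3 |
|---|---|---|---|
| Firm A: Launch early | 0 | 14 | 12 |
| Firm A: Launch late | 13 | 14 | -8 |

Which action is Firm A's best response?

E[Launch early] = 0.625·(0) + 0.375·(14) = 5.25
E[Launch late] = 0.625·(13) + 0.375·(14) = 13.375
Best response: Launch late (13.375 is the largest).

Launch late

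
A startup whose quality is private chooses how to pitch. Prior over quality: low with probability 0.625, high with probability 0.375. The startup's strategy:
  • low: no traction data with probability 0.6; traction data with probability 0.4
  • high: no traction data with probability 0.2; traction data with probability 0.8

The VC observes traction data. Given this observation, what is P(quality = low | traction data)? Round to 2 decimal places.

P(traction data) = 0.625·0.4 + 0.375·0.8 = 0.55
P(low | traction data) = (0.625·0.4) / 0.55 = 0.25 / 0.55 = 0.454545

0.45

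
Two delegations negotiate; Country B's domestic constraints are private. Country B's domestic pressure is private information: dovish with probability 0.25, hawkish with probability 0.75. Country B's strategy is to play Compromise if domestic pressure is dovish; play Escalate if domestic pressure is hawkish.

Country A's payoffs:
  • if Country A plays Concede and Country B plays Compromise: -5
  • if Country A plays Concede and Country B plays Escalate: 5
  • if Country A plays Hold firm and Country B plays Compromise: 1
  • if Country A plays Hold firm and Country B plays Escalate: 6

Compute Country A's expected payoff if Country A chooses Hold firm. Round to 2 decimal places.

4.75

Take the expectation over Country B's domestic pressure, weighting each type's action by its prior probability.
E[Hold firm] = 0.25·1 + 0.75·6 = 0.25 + 4.5 = 4.75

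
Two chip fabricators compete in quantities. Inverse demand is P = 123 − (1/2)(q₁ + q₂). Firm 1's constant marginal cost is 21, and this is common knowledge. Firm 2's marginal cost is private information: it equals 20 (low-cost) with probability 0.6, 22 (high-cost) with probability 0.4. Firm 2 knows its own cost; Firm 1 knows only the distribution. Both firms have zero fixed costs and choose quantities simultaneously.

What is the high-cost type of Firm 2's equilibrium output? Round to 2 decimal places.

67.07

Firm 2 with cost c maximizes (123 − (1/2)(q₁+q₂) − c)·q₂, giving q₂(c) = (123 − c − (1/2)q₁).
E[c₂] = 0.6·20 + 0.4·22 = 20.8
Firm 1's FOC against E[q₂] yields q₁ = (123 − 2·21 + E[c₂])/(3/2) = (123 − 42 + 20.8)/(3/2) = 67.8667.
q₂(high-cost) = (123 − 22 − (1/2)·67.8667) = 67.0667.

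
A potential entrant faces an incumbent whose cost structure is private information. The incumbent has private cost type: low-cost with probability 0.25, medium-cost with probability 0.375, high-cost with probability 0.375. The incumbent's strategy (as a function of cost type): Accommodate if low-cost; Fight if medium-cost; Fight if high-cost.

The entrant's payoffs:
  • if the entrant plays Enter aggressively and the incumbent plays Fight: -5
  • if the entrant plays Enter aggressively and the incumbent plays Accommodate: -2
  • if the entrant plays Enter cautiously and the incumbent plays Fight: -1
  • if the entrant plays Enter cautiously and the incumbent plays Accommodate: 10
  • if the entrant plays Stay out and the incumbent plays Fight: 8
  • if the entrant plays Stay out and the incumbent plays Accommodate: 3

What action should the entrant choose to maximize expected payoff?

Stay out

E[Enter aggressively] = 0.25·(-2) + 0.375·(-5) + 0.375·(-5) = -4.25
E[Enter cautiously] = 0.25·(10) + 0.375·(-1) + 0.375·(-1) = 1.75
E[Stay out] = 0.25·(3) + 0.375·(8) + 0.375·(8) = 6.75
Best response: Stay out (6.75 is the largest).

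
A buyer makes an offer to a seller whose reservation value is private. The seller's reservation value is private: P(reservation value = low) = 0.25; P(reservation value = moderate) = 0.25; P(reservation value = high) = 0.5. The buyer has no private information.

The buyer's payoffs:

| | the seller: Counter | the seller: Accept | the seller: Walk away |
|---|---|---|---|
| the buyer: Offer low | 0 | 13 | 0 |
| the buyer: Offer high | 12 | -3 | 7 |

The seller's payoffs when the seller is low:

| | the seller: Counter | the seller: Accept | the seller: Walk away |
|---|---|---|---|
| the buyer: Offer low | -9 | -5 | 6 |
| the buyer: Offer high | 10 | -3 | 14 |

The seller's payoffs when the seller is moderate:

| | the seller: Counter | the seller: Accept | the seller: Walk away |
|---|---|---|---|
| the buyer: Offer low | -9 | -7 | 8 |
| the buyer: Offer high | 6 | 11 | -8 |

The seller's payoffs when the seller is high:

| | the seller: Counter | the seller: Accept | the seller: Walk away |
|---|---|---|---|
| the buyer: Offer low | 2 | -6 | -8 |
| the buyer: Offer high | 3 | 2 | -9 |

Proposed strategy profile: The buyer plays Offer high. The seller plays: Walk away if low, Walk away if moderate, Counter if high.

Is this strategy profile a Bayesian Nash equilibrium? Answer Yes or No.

No

A profile is a BNE iff every type of every player is best-responding given beliefs about the other side.
The buyer plays Offer high: E[Offer high] = 0.25·(7) + 0.25·(7) + 0.5·(12) = 9.5; E[Offer low] = 0. Best-responding. ✓
The seller (reservation value low), facing Offer high: Counter gives 10, Accept gives -3, Walk away gives 14. Proposed Walk away is best. ✓
The seller (reservation value moderate), facing Offer high: Counter gives 6, Accept gives 11, Walk away gives -8. Proposed Walk away is not best — profitable deviation exists. ✗
The seller (reservation value high), facing Offer high: Counter gives 3, Accept gives 2, Walk away gives -9. Proposed Counter is best. ✓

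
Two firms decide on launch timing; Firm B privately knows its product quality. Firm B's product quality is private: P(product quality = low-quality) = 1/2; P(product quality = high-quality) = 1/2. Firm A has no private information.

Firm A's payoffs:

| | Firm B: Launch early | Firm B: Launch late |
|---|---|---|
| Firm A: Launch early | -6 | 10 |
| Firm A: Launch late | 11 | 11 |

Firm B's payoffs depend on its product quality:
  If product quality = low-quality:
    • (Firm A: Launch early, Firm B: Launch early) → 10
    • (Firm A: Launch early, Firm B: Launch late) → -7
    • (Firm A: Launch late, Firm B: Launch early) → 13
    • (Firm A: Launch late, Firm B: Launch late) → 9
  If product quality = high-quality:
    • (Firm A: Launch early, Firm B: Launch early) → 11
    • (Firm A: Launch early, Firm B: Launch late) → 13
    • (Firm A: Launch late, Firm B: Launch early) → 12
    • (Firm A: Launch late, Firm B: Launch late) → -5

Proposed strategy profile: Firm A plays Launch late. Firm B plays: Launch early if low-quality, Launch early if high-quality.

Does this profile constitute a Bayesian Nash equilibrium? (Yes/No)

A profile is a BNE iff every type of every player is best-responding given beliefs about the other side.
Firm A plays Launch late: E[Launch late] = 1/2·(11) + 1/2·(11) = 11; E[Launch early] = -6. Best-responding. ✓
Firm B (product quality low-quality), facing Launch late: Launch early gives 13, Launch late gives 9. Proposed Launch early is best. ✓
Firm B (product quality high-quality), facing Launch late: Launch early gives 12, Launch late gives -5. Proposed Launch early is best. ✓

Yes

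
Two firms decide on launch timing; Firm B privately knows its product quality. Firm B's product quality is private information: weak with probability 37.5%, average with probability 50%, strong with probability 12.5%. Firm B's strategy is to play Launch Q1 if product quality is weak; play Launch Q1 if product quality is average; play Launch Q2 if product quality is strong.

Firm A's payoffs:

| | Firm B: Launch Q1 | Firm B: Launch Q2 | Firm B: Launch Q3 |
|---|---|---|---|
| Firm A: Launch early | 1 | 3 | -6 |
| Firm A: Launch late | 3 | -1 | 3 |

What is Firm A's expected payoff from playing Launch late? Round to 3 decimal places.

E[Launch late] = 0.375·3 + 0.5·3 + 0.125·(-1) = 1.125 + 1.5 + (-0.125) = 2.5

2.500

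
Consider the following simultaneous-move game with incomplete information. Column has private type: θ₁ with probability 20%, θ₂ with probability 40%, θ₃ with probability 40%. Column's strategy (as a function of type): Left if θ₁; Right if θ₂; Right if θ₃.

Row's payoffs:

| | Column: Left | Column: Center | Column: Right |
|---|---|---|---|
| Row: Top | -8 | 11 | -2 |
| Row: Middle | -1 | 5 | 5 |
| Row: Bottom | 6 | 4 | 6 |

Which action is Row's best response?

Bottom

Compute Row's expected payoff for each action, taking the expectation over Column's type.
E[Top] = 0.2·(-8) + 0.4·(-2) + 0.4·(-2) = -3.2
E[Middle] = 0.2·(-1) + 0.4·(5) + 0.4·(5) = 3.8
E[Bottom] = 0.2·(6) + 0.4·(6) + 0.4·(6) = 6
Best response: Bottom (6 is the largest).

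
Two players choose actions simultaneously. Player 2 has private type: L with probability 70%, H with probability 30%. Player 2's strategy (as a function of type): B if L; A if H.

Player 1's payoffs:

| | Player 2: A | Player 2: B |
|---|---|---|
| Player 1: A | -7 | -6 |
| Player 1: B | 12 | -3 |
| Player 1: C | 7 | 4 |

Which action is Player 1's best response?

E[A] = 0.7·(-6) + 0.3·(-7) = -6.3
E[B] = 0.7·(-3) + 0.3·(12) = 1.5
E[C] = 0.7·(4) + 0.3·(7) = 4.9
Best response: C (4.9 is the largest).

C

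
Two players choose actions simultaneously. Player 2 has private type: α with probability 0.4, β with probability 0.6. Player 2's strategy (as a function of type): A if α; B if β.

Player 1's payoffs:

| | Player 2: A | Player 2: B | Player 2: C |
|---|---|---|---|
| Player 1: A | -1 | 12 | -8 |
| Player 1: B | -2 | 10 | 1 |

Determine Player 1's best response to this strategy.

A

E[A] = 0.4·(-1) + 0.6·(12) = 6.8
E[B] = 0.4·(-2) + 0.6·(10) = 5.2
Best response: A (6.8 is the largest).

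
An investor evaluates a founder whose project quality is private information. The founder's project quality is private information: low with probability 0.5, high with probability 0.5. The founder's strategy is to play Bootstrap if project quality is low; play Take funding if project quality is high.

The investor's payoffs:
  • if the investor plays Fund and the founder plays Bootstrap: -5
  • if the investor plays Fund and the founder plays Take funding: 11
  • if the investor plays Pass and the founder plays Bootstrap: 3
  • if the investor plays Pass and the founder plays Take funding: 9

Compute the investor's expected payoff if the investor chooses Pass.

6

E[Pass] = 0.5·3 + 0.5·9 = 1.5 + 4.5 = 6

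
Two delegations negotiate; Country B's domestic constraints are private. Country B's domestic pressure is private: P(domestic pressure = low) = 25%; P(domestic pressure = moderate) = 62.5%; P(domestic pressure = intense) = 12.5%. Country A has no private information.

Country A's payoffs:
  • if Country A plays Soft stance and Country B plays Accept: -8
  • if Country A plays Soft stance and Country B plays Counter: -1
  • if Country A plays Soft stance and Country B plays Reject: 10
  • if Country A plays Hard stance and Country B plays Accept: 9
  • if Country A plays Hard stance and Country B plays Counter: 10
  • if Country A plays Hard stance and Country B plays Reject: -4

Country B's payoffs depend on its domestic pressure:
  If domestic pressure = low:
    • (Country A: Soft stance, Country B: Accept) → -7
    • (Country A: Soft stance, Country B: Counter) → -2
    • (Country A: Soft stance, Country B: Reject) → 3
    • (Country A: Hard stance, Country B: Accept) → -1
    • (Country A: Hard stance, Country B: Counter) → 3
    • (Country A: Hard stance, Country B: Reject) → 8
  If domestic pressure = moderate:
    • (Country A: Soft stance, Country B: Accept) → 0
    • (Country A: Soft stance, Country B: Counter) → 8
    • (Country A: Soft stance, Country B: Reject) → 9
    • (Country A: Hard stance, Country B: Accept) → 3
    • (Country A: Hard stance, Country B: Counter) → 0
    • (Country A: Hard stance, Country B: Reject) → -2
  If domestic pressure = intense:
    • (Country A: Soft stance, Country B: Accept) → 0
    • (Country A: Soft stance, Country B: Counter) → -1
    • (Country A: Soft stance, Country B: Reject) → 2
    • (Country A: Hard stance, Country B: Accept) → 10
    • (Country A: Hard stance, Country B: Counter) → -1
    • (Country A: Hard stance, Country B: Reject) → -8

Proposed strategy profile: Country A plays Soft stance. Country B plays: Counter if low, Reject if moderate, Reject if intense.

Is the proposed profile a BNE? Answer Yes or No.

Country A plays Soft stance: E[Soft stance] = 0.25·(-1) + 0.625·(10) + 0.125·(10) = 7.25; E[Hard stance] = -0.5. Best-responding. ✓
Country B (domestic pressure low), facing Soft stance: Accept gives -7, Counter gives -2, Reject gives 3. Proposed Counter is not best — profitable deviation exists. ✗
Country B (domestic pressure moderate), facing Soft stance: Accept gives 0, Counter gives 8, Reject gives 9. Proposed Reject is best. ✓
Country B (domestic pressure intense), facing Soft stance: Accept gives 0, Counter gives -1, Reject gives 2. Proposed Reject is best. ✓

No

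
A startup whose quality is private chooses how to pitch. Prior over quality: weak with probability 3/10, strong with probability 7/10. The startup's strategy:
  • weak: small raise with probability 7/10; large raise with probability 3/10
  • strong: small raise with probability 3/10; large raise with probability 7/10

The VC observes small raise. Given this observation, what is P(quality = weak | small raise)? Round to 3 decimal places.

0.500

P(small raise) = (3/10)·(7/10) + (7/10)·(3/10) = 21/50
P(weak | small raise) = ((3/10)·(7/10)) / (21/50) = (21/100) / (21/50) = 1/2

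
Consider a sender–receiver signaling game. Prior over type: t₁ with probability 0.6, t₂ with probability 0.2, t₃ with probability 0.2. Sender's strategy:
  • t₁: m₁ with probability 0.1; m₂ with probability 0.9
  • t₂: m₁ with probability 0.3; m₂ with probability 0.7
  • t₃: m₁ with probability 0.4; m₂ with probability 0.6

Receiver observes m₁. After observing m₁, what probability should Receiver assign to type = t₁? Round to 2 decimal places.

Apply Bayes' rule using the sender's strategy as the likelihood.
P(m₁) = 0.6·0.1 + 0.2·0.3 + 0.2·0.4 = 0.2
P(t₁ | m₁) = (0.6·0.1) / 0.2 = 0.06 / 0.2 = 0.3

0.30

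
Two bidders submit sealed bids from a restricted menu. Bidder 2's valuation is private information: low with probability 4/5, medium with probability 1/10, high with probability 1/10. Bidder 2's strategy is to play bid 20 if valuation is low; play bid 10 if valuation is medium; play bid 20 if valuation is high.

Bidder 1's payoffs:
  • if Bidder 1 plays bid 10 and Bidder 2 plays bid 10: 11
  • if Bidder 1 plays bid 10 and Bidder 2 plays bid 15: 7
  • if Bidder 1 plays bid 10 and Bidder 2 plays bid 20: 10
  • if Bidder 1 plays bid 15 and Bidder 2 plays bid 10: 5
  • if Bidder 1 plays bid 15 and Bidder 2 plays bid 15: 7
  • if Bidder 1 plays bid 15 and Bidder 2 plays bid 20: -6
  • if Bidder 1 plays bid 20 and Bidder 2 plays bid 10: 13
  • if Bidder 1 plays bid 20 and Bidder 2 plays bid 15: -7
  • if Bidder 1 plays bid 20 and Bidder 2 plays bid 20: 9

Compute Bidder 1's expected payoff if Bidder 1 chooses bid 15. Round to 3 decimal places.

-4.900

E[bid 15] = 4/5·(-6) + 1/10·5 + 1/10·(-6) = (-24/5) + 1/2 + (-3/5) = -49/10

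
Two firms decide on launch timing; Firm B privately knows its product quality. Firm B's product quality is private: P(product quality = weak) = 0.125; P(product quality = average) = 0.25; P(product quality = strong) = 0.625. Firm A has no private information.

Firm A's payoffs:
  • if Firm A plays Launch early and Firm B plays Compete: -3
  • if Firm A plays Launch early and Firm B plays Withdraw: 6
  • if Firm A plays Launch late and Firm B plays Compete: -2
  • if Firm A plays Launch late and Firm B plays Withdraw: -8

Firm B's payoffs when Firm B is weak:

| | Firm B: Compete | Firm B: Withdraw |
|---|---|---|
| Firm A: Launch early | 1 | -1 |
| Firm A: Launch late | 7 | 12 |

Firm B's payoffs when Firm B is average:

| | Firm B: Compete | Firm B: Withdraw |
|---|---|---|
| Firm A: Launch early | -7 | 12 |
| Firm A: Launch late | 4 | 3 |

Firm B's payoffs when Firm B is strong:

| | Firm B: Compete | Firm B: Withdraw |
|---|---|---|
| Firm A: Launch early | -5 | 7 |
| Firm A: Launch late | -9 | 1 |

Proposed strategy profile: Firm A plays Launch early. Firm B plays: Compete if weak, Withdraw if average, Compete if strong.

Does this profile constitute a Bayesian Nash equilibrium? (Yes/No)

No

Firm A plays Launch early: E[Launch early] = 0.125·(-3) + 0.25·(6) + 0.625·(-3) = -0.75; E[Launch late] = -3.5. Best-responding. ✓
Firm B (product quality weak), facing Launch early: Compete gives 1, Withdraw gives -1. Proposed Compete is best. ✓
Firm B (product quality average), facing Launch early: Compete gives -7, Withdraw gives 12. Proposed Withdraw is best. ✓
Firm B (product quality strong), facing Launch early: Compete gives -5, Withdraw gives 7. Proposed Compete is not best — profitable deviation exists. ✗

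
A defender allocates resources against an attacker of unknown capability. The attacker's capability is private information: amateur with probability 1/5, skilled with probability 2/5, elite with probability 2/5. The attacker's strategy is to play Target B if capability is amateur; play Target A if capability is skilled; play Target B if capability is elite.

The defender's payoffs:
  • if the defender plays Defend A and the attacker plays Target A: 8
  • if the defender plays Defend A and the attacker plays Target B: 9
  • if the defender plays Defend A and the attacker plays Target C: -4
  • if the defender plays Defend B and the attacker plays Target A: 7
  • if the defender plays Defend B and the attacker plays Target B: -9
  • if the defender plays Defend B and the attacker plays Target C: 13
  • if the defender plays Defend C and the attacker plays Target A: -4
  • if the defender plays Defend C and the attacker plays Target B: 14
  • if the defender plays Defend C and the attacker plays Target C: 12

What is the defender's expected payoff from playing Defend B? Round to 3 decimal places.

-2.600

E[Defend B] = 1/5·(-9) + 2/5·7 + 2/5·(-9) = (-9/5) + 14/5 + (-18/5) = -13/5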